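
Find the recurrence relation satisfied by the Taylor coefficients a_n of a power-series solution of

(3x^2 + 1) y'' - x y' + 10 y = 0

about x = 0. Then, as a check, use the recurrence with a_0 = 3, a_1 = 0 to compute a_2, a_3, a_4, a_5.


Substitute y = sum_n a_n x^n.
(1 + 3 x^2) y'' contributes (n+2)(n+1) a_{n+2} + 3 n(n-1) a_n at x^n.
-x y'(x) contributes -n a_n at x^n.
10 y(x) contributes 10 a_n at x^n.
Matching x^n: (n+2)(n+1) a_{n+2} + (3 n(n-1) - n + 10) a_n = 0.
Thus a_{n+2} = (-3 n(n-1) + n - 10) / ((n+1)(n+2)) * a_n.

Check with a_0 = 3, a_1 = 0 (apply the recurrence for n = 0, 1, 2, 3): a_0 = 3, a_1 = 0, a_2 = -15, a_3 = 0, a_4 = 35/2, a_5 = 0.

a_(n+2) = (-3 n(n-1) + n - 10) / ((n+1)(n+2)) * a_n; check: a_0 = 3, a_1 = 0, a_2 = -15, a_3 = 0, a_4 = 35/2, a_5 = 0


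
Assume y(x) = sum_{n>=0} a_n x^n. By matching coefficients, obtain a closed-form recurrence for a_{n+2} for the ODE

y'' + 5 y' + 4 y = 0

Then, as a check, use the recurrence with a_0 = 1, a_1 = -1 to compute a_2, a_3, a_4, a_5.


Substitute y = sum_n a_n x^n.
y''(x) has coefficient (n+2)(n+1) a_{n+2} at x^n;
5 y'(x) has coefficient 5 (n+1) a_{n+1} at x^n;
4 y(x) has coefficient 4 a_n at x^n.
Matching x^n: (n+2)(n+1) a_{n+2} + 5 (n+1) a_{n+1} + 4 a_n = 0.
Thus a_{n+2} = [-5 (n+1) a_{n+1} - 4 a_n] / ((n+1)(n+2)).

Check with a_0 = 1, a_1 = -1 (apply the recurrence for n = 0, 1, 2, 3): a_0 = 1, a_1 = -1, a_2 = 1/2, a_3 = -1/6, a_4 = 1/24, a_5 = -1/120.

a_(n+2) = [-5 (n+1) a_(n+1) - 4 a_n] / ((n+1)(n+2)); check: a_0 = 1, a_1 = -1, a_2 = 1/2, a_3 = -1/6, a_4 = 1/24, a_5 = -1/120


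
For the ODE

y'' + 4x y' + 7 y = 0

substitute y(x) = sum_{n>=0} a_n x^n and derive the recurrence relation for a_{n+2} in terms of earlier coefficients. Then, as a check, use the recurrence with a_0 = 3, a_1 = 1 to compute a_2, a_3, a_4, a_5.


Substitute y = sum_n a_n x^n.
y''(x) has coefficient (n+2)(n+1) a_{n+2} at x^n;
4 x y'(x) has coefficient 4 n a_n at x^n (shift);
7 y(x) has coefficient 7 a_n at x^n.
Matching x^n: (n+2)(n+1) a_{n+2} + (4n + 7) a_n = 0.
Thus a_{n+2} = (-4n - 7) / ((n+1)(n+2)) * a_n.

Check with a_0 = 3, a_1 = 1 (apply the recurrence for n = 0, 1, 2, 3): a_0 = 3, a_1 = 1, a_2 = -21/2, a_3 = -11/6, a_4 = 105/8, a_5 = 209/120.

a_(n+2) = (-4n - 7) / ((n+1)(n+2)) * a_n; check: a_0 = 3, a_1 = 1, a_2 = -21/2, a_3 = -11/6, a_4 = 105/8, a_5 = 209/120


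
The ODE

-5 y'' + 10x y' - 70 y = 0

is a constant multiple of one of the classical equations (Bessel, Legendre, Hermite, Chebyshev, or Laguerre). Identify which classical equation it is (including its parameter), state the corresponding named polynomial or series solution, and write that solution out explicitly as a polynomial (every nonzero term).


All three coefficients share the factor -5; dividing through by -5 gives  y'' - 2x y' + 14 y = 0.
This matches the Hermite equation y'' - 2x y' + 2n y = 0 with 2n = 14, so n = 7; the polynomial solution is H_7(x).
With y = sum_k a_k x^k, matching x^k gives (k+2)(k+1) a_{k+2} = 2(k - n) a_k = 2(k - 7) a_k. The right side vanishes at k = 7, so the series with the parity of 7 terminates at degree 7.
Standard normalization: leading coefficient of H_n is 2^n, so a_7 = 2^7 = 128. Work downward with a_k = (k+1)(k+2) a_{k+2} / (2(k - n)):
  a_5 = (6)(7)(128) / (2(5 - 7)) = 5376/(-4) = -1344
  a_3 = (4)(5)(-1344) / (2(3 - 7)) = -26880/(-8) = 3360
  a_1 = (2)(3)(3360) / (2(1 - 7)) = 20160/(-12) = -1680
Hence H_7(x) = 128 x^7 - 1344 x^5 + 3360 x^3 - 1680 x.

H_7(x); series = 128 x^7 - 1344 x^5 + 3360 x^3 - 1680 x


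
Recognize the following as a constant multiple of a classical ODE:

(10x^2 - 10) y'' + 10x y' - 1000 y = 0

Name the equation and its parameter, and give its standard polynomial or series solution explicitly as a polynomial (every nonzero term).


All three coefficients share the factor -10; dividing through by -10 gives  (1 - x^2) y'' - x y' + 100 y = 0.
This matches the Chebyshev equation (1 - x^2) y'' - x y' + n^2 y = 0 (note the -x y' term, not -2x y') with n^2 = 100, so n = 10; the polynomial solution is T_10(x).
With y = sum_k a_k x^k, matching x^k gives (k+2)(k+1) a_{k+2} = (k^2 - n^2) a_k = (k - 10)(k + 10) a_k. The right side vanishes at k = 10, so the series with the parity of 10 terminates at degree 10.
Standard normalization: leading coefficient of T_n is 2^(n-1), so a_10 = 2^9 = 512. Work downward with a_k = (k+1)(k+2) a_{k+2} / ((k - 10)(k + 10)):
  a_8 = (9)(10)(512) / ((8 - 10)(8 + 10)) = 46080/(-36) = -1280
  a_6 = (7)(8)(-1280) / ((6 - 10)(6 + 10)) = -71680/(-64) = 1120
  a_4 = (5)(6)(1120) / ((4 - 10)(4 + 10)) = 33600/(-84) = -400
  a_2 = (3)(4)(-400) / ((2 - 10)(2 + 10)) = -4800/(-96) = 50
  a_0 = (1)(2)(50) / ((0 - 10)(0 + 10)) = 100/(-100) = -1
Hence T_10(x) = 512 x^10 - 1280 x^8 + 1120 x^6 - 400 x^4 + 50 x^2 - 1.

T_10(x); series = 512 x^10 - 1280 x^8 + 1120 x^6 - 400 x^4 + 50 x^2 - 1


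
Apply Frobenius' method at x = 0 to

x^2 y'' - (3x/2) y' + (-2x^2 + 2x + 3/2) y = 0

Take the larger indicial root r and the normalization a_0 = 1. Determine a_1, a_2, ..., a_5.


Write in Frobenius form y'' + (p(x)/x) y' + (q(x)/x^2) y = 0:
  p(x) = -3/2,  q(x) = -2x^2 + 2x + 3/2.
Indicial equation: r(r-1) + (-3/2) r + (3/2) = 0 -> roots r_1 = 3/2, r_2 = 1.
Take r = r_1 = 3/2. Let y(x) = x^r sum_{n>=0} a_n x^n with a_0 = 1.
Substitute y = x^r sum a_n x^n and match x^{r+n}. The recurrence is
  D(n) a_n + 2 a_{n-1} - 2 a_{n-2} = 0,  where D(n) = (r+n)(r+n-1) + (-3/2)(r+n) + (3/2).
  a_n = [-2 a_{n-1} + 2 a_{n-2}] / D(n).
Since the indicial polynomial factors as (r - r_1)(r - r_2), D(n) = (r_1 + n - r_1)(r_1 + n - r_2) = n(n + 1/2).
Evaluating step by step (a_0 = 1):
  n = 1: D(1) = 1(1 + 1/2) = 3/2; numerator = -2(1) = -2; a_1 = (-2)/(3/2) = -4/3
  n = 2: D(2) = 2(2 + 1/2) = 5; numerator = -2(-4/3) + 2(1) = 14/3; a_2 = (14/3)/(5) = 14/15
  n = 3: D(3) = 3(3 + 1/2) = 21/2; numerator = -2(14/15) + 2(-4/3) = -68/15; a_3 = (-68/15)/(21/2) = -136/315
  n = 4: D(4) = 4(4 + 1/2) = 18; numerator = -2(-136/315) + 2(14/15) = 172/63; a_4 = (172/63)/(18) = 86/567
  n = 5: D(5) = 5(5 + 1/2) = 55/2; numerator = -2(86/567) + 2(-136/315) = -3308/2835; a_5 = (-3308/2835)/(55/2) = -6616/155925

r = 3/2; a_0 = 1; a_1 = -4/3; a_2 = 14/15; a_3 = -136/315; a_4 = 86/567; a_5 = -6616/155925


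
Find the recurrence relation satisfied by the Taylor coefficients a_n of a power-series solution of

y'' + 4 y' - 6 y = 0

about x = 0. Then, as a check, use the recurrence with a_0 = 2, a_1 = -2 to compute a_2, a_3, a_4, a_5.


Substitute y = sum_n a_n x^n.
y''(x) has coefficient (n+2)(n+1) a_{n+2} at x^n;
4 y'(x) has coefficient 4 (n+1) a_{n+1} at x^n;
-6 y(x) has coefficient -6 a_n at x^n.
Matching x^n: (n+2)(n+1) a_{n+2} + 4 (n+1) a_{n+1} - 6 a_n = 0.
Thus a_{n+2} = [-4 (n+1) a_{n+1} + 6 a_n] / ((n+1)(n+2)).

Check with a_0 = 2, a_1 = -2 (apply the recurrence for n = 0, 1, 2, 3): a_0 = 2, a_1 = -2, a_2 = 10, a_3 = -46/3, a_4 = 61/3, a_5 = -313/15.

a_(n+2) = [-4 (n+1) a_(n+1) + 6 a_n] / ((n+1)(n+2)); check: a_0 = 2, a_1 = -2, a_2 = 10, a_3 = -46/3, a_4 = 61/3, a_5 = -313/15


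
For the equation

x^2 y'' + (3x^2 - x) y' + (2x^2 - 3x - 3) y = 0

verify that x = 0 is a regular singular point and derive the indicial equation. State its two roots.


Divide by x^2 to reach normal form y'' + P_1(x) y' + P_2(x) y = 0 with P_1(x) = 3 - 1/x and P_2(x) = 2 - 3/x - 3/x^2.
x = 0 is a singular point because the y'-coefficient 3 - 1/x has a pole at x = 0 and the y-coefficient 2 - 3/x - 3/x^2 has a pole at x = 0.
It is a regular singular point because x P_1(x) = p(x) = 3x - 1 and x^2 P_2(x) = q(x) = 2x^2 - 3x - 3 are polynomials, hence analytic at x = 0.
p(0) = -1,  q(0) = -3.
Indicial equation: r(r-1) + p(0) r + q(0) = 0, i.e. r^2 + (p(0) - 1) r + q(0) = 0, i.e. r^2 - 2 r - 3 = 0.
Discriminant: (-2)^2 - 4(-3) = 16, so r = (2 ± 4)/2.
Solving: r_1 = 3, r_2 = -1.

indicial: r^2 - 2 r - 3 = 0; roots r_1 = 3, r_2 = -1


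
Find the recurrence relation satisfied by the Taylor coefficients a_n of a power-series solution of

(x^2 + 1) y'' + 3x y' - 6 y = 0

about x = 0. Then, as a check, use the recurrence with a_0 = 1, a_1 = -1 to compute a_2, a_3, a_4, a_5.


Substitute y = sum_n a_n x^n.
(1 + 1 x^2) y'' contributes (n+2)(n+1) a_{n+2} + n(n-1) a_n at x^n.
3 x y'(x) contributes 3 n a_n at x^n.
-6 y(x) contributes -6 a_n at x^n.
Matching x^n: (n+2)(n+1) a_{n+2} + (n(n-1) + 3 n - 6) a_n = 0.
Thus a_{n+2} = (-n(n-1) - 3 n + 6) / ((n+1)(n+2)) * a_n.

Check with a_0 = 1, a_1 = -1 (apply the recurrence for n = 0, 1, 2, 3): a_0 = 1, a_1 = -1, a_2 = 3, a_3 = -1/2, a_4 = -1/2, a_5 = 9/40.

a_(n+2) = (-n(n-1) - 3 n + 6) / ((n+1)(n+2)) * a_n; check: a_0 = 1, a_1 = -1, a_2 = 3, a_3 = -1/2, a_4 = -1/2, a_5 = 9/40


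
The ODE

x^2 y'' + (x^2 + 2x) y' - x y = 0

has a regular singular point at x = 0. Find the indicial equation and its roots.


Divide by x^2 to reach normal form y'' + P_1(x) y' + P_2(x) y = 0 with P_1(x) = 1 + 2/x and P_2(x) = -1/x.
x = 0 is a singular point because the y'-coefficient 1 + 2/x has a pole at x = 0 and the y-coefficient -1/x has a pole at x = 0.
It is a regular singular point because x P_1(x) = p(x) = x + 2 and x^2 P_2(x) = q(x) = -x are polynomials, hence analytic at x = 0.
p(0) = 2,  q(0) = 0.
Indicial equation: r(r-1) + p(0) r + q(0) = 0, i.e. r^2 + (p(0) - 1) r + q(0) = 0, i.e. r^2 + 1 r = 0.
Discriminant: (1)^2 - 4(0) = 1, so r = (-1 ± 1)/2.
Solving: r_1 = 0, r_2 = -1.

indicial: r^2 + 1 r = 0; roots r_1 = 0, r_2 = -1


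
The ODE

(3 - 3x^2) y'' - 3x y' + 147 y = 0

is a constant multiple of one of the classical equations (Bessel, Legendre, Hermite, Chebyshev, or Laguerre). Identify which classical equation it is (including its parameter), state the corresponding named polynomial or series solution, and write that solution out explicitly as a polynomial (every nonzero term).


All three coefficients share the factor 3; dividing through by 3 gives  (1 - x^2) y'' - x y' + 49 y = 0.
This matches the Chebyshev equation (1 - x^2) y'' - x y' + n^2 y = 0 (note the -x y' term, not -2x y') with n^2 = 49, so n = 7; the polynomial solution is T_7(x).
With y = sum_k a_k x^k, matching x^k gives (k+2)(k+1) a_{k+2} = (k^2 - n^2) a_k = (k - 7)(k + 7) a_k. The right side vanishes at k = 7, so the series with the parity of 7 terminates at degree 7.
Standard normalization: leading coefficient of T_n is 2^(n-1), so a_7 = 2^6 = 64. Work downward with a_k = (k+1)(k+2) a_{k+2} / ((k - 7)(k + 7)):
  a_5 = (6)(7)(64) / ((5 - 7)(5 + 7)) = 2688/(-24) = -112
  a_3 = (4)(5)(-112) / ((3 - 7)(3 + 7)) = -2240/(-40) = 56
  a_1 = (2)(3)(56) / ((1 - 7)(1 + 7)) = 336/(-48) = -7
Hence T_7(x) = 64 x^7 - 112 x^5 + 56 x^3 - 7 x.

T_7(x); series = 64 x^7 - 112 x^5 + 56 x^3 - 7 x


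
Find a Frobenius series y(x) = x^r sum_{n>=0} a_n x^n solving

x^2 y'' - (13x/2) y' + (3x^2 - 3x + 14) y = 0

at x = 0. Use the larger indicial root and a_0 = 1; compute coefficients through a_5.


Write in Frobenius form y'' + (p(x)/x) y' + (q(x)/x^2) y = 0:
  p(x) = -13/2,  q(x) = 3x^2 - 3x + 14.
Indicial equation: r(r-1) + (-13/2) r + (14) = 0 -> roots r_1 = 4, r_2 = 7/2.
Take r = r_1 = 4. Let y(x) = x^r sum_{n>=0} a_n x^n with a_0 = 1.
Substitute y = x^r sum a_n x^n and match x^{r+n}. The recurrence is
  D(n) a_n - 3 a_{n-1} + 3 a_{n-2} = 0,  where D(n) = (r+n)(r+n-1) + (-13/2)(r+n) + (14).
  a_n = [3 a_{n-1} - 3 a_{n-2}] / D(n).
Since the indicial polynomial factors as (r - r_1)(r - r_2), D(n) = (r_1 + n - r_1)(r_1 + n - r_2) = n(n + 1/2).
Evaluating step by step (a_0 = 1):
  n = 1: D(1) = 1(1 + 1/2) = 3/2; numerator = 3(1) = 3; a_1 = (3)/(3/2) = 2
  n = 2: D(2) = 2(2 + 1/2) = 5; numerator = 3(2) - 3(1) = 3; a_2 = (3)/(5) = 3/5
  n = 3: D(3) = 3(3 + 1/2) = 21/2; numerator = 3(3/5) - 3(2) = -21/5; a_3 = (-21/5)/(21/2) = -2/5
  n = 4: D(4) = 4(4 + 1/2) = 18; numerator = 3(-2/5) - 3(3/5) = -3; a_4 = (-3)/(18) = -1/6
  n = 5: D(5) = 5(5 + 1/2) = 55/2; numerator = 3(-1/6) - 3(-2/5) = 7/10; a_5 = (7/10)/(55/2) = 7/275

r = 4; a_0 = 1; a_1 = 2; a_2 = 3/5; a_3 = -2/5; a_4 = -1/6; a_5 = 7/275


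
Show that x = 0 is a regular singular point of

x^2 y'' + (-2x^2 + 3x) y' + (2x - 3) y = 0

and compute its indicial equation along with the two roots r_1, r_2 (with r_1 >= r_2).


Divide by x^2 to reach normal form y'' + P_1(x) y' + P_2(x) y = 0 with P_1(x) = -2 + 3/x and P_2(x) = 2/x - 3/x^2.
x = 0 is a singular point because the y'-coefficient -2 + 3/x has a pole at x = 0 and the y-coefficient 2/x - 3/x^2 has a pole at x = 0.
It is a regular singular point because x P_1(x) = p(x) = 3 - 2x and x^2 P_2(x) = q(x) = 2x - 3 are polynomials, hence analytic at x = 0.
p(0) = 3,  q(0) = -3.
Indicial equation: r(r-1) + p(0) r + q(0) = 0, i.e. r^2 + (p(0) - 1) r + q(0) = 0, i.e. r^2 + 2 r - 3 = 0.
Discriminant: (2)^2 - 4(-3) = 16, so r = (-2 ± 4)/2.
Solving: r_1 = 1, r_2 = -3.

indicial: r^2 + 2 r - 3 = 0; roots r_1 = 1, r_2 = -3


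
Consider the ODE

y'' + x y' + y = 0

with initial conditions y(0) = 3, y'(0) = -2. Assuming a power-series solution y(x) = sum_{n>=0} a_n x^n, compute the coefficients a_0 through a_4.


Ansatz: y(x) = sum_{n>=0} a_n x^n, so y'(x) = sum_{n>=1} n a_n x^(n-1) and y''(x) = sum_{n>=2} n(n-1) a_n x^(n-2).
Substitute into P(x) y'' + Q(x) y' + R(x) y = 0 with P(x) = 1, Q(x) = x, R(x) = 1, and match powers of x.
Initial conditions: a_0 = 3, a_1 = -2.
Setting the coefficient of each power of x to zero and solving order by order (substituting the coefficients already found):
  x^0: 2 a_2 + a_0 = 0  ->  2 a_2 = -a_0 = -3  ->  a_2 = -3/2
  x^1: 6 a_3 + 2 a_1 = 0  ->  6 a_3 = -2 a_1 = 4  ->  a_3 = 2/3
  x^2: 12 a_4 + 3 a_2 = 0  ->  12 a_4 = -3 a_2 = 9/2  ->  a_4 = 3/8
Truncated series: y(x) = 3 - 2 x - (3/2) x^2 + (2/3) x^3 + (3/8) x^4 + O(x^5).

a_0 = 3; a_1 = -2; a_2 = -3/2; a_3 = 2/3; a_4 = 3/8


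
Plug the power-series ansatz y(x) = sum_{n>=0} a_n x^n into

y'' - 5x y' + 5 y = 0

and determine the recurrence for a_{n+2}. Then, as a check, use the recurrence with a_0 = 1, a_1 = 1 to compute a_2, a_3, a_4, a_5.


Substitute y = sum_n a_n x^n.
y''(x) has coefficient (n+2)(n+1) a_{n+2} at x^n;
-5 x y'(x) has coefficient -5 n a_n at x^n (shift);
5 y(x) has coefficient 5 a_n at x^n.
Matching x^n: (n+2)(n+1) a_{n+2} + (-5n + 5) a_n = 0.
Thus a_{n+2} = (5n - 5) / ((n+1)(n+2)) * a_n.

Check with a_0 = 1, a_1 = 1 (apply the recurrence for n = 0, 1, 2, 3): a_0 = 1, a_1 = 1, a_2 = -5/2, a_3 = 0, a_4 = -25/24, a_5 = 0.

a_(n+2) = (5n - 5) / ((n+1)(n+2)) * a_n; check: a_0 = 1, a_1 = 1, a_2 = -5/2, a_3 = 0, a_4 = -25/24, a_5 = 0


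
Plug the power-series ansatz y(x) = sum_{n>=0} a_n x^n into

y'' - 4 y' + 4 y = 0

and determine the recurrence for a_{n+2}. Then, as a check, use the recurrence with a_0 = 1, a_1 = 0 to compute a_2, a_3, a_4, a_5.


Substitute y = sum_n a_n x^n.
y''(x) has coefficient (n+2)(n+1) a_{n+2} at x^n;
-4 y'(x) has coefficient -4 (n+1) a_{n+1} at x^n;
4 y(x) has coefficient 4 a_n at x^n.
Matching x^n: (n+2)(n+1) a_{n+2} - 4 (n+1) a_{n+1} + 4 a_n = 0.
Thus a_{n+2} = [4 (n+1) a_{n+1} - 4 a_n] / ((n+1)(n+2)).

Check with a_0 = 1, a_1 = 0 (apply the recurrence for n = 0, 1, 2, 3): a_0 = 1, a_1 = 0, a_2 = -2, a_3 = -8/3, a_4 = -2, a_5 = -16/15.

a_(n+2) = [4 (n+1) a_(n+1) - 4 a_n] / ((n+1)(n+2)); check: a_0 = 1, a_1 = 0, a_2 = -2, a_3 = -8/3, a_4 = -2, a_5 = -16/15


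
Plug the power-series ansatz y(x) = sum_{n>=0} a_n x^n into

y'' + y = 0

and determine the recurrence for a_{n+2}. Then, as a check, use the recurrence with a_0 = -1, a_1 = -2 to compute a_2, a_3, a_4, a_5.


Substitute y = sum_n a_n x^n into y'' + (const) y = 0.
y''(x) = sum_{n>=0} (n+2)(n+1) a_{n+2} x^n.
The ODE becomes sum_n [(n+2)(n+1) a_{n+2} + 1 a_n] x^n = 0.
Setting each coefficient to zero gives the recurrence:
  (n+2)(n+1) a_{n+2} + 1 a_n = 0,
  a_{n+2} = -1 / ((n+1)(n+2)) a_n.

Check with a_0 = -1, a_1 = -2 (apply the recurrence for n = 0, 1, 2, 3): a_0 = -1, a_1 = -2, a_2 = 1/2, a_3 = 1/3, a_4 = -1/24, a_5 = -1/60.

a_{n+2} = -1/((n+1)(n+2)) * a_n; check: a_0 = -1, a_1 = -2, a_2 = 1/2, a_3 = 1/3, a_4 = -1/24, a_5 = -1/60


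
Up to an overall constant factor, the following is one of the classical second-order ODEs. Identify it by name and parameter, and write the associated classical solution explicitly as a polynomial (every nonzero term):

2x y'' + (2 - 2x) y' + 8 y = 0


All three coefficients share the factor 2; dividing through by 2 gives  x y'' + (1 - x) y' + 4 y = 0.
This matches the Laguerre equation x y'' + (1 - x) y' + n y = 0 with n = 4; the polynomial solution is L_4(x).
With y = sum_k a_k x^k, matching x^k gives (k+1)k a_{k+1} + (k+1) a_{k+1} - k a_k + n a_k = 0, i.e. (k+1)^2 a_{k+1} = (k - n) a_k = (k - 4) a_k. The right side vanishes at k = 4, so the series terminates at degree 4.
Standard normalization L_n(0) = 1 gives a_0 = 1. Work upward with a_{k+1} = (k - 4) a_k / (k+1)^2:
  a_1 = (0 - 4)(1) / 1^2 = -4/1 = -4
  a_2 = (1 - 4)(-4) / 2^2 = 12/4 = 3
  a_3 = (2 - 4)(3) / 3^2 = -6/9 = -2/3
  a_4 = (3 - 4)(-2/3) / 4^2 = (2/3)/16 = 1/24
Hence L_4(x) = x^4/24 - 2 x^3/3 + 3 x^2 - 4 x + 1.

L_4(x); series = x^4/24 - 2 x^3/3 + 3 x^2 - 4 x + 1


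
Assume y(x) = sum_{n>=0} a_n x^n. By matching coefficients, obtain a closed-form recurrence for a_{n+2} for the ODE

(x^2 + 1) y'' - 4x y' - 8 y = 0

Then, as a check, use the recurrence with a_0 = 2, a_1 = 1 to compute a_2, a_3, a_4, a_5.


Substitute y = sum_n a_n x^n.
(1 + 1 x^2) y'' contributes (n+2)(n+1) a_{n+2} + n(n-1) a_n at x^n.
-4 x y'(x) contributes -4 n a_n at x^n.
-8 y(x) contributes -8 a_n at x^n.
Matching x^n: (n+2)(n+1) a_{n+2} + (n(n-1) - 4 n - 8) a_n = 0.
Thus a_{n+2} = (-n(n-1) + 4 n + 8) / ((n+1)(n+2)) * a_n.

Check with a_0 = 2, a_1 = 1 (apply the recurrence for n = 0, 1, 2, 3): a_0 = 2, a_1 = 1, a_2 = 8, a_3 = 2, a_4 = 28/3, a_5 = 7/5.

a_(n+2) = (-n(n-1) + 4 n + 8) / ((n+1)(n+2)) * a_n; check: a_0 = 2, a_1 = 1, a_2 = 8, a_3 = 2, a_4 = 28/3, a_5 = 7/5


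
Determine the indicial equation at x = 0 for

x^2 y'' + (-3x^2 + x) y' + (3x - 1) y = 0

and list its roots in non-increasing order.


Divide by x^2 to reach normal form y'' + P_1(x) y' + P_2(x) y = 0 with P_1(x) = -3 + 1/x and P_2(x) = 3/x - 1/x^2.
x = 0 is a singular point because the y'-coefficient -3 + 1/x has a pole at x = 0 and the y-coefficient 3/x - 1/x^2 has a pole at x = 0.
It is a regular singular point because x P_1(x) = p(x) = 1 - 3x and x^2 P_2(x) = q(x) = 3x - 1 are polynomials, hence analytic at x = 0.
p(0) = 1,  q(0) = -1.
Indicial equation: r(r-1) + p(0) r + q(0) = 0, i.e. r^2 + (p(0) - 1) r + q(0) = 0, i.e. r^2 - 1 = 0.
Discriminant: (0)^2 - 4(-1) = 4, so r = (0 ± 2)/2.
Solving: r_1 = 1, r_2 = -1.

indicial: r^2 - 1 = 0; roots r_1 = 1, r_2 = -1


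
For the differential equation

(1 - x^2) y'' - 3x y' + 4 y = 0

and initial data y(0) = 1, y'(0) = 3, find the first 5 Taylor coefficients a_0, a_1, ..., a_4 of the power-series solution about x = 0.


Ansatz: y(x) = sum_{n>=0} a_n x^n, so y'(x) = sum_{n>=1} n a_n x^(n-1) and y''(x) = sum_{n>=2} n(n-1) a_n x^(n-2).
Substitute into P(x) y'' + Q(x) y' + R(x) y = 0 with P(x) = 1 - x^2, Q(x) = -3x, R(x) = 4, and match powers of x.
Initial conditions: a_0 = 1, a_1 = 3.
Setting the coefficient of each power of x to zero and solving order by order (substituting the coefficients already found):
  x^0: 2 a_2 + 4 a_0 = 0  ->  2 a_2 = -4 a_0 = -4  ->  a_2 = -2
  x^1: 6 a_3 + a_1 = 0  ->  6 a_3 = -a_1 = -3  ->  a_3 = -1/2
  x^2: 12 a_4 - 4 a_2 = 0  ->  12 a_4 = 4 a_2 = -8  ->  a_4 = -2/3
Truncated series: y(x) = 1 + 3 x - 2 x^2 - (1/2) x^3 - (2/3) x^4 + O(x^5).

a_0 = 1; a_1 = 3; a_2 = -2; a_3 = -1/2; a_4 = -2/3


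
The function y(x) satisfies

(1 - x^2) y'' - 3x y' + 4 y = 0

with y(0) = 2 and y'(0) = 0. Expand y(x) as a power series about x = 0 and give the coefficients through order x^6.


Ansatz: y(x) = sum_{n>=0} a_n x^n, so y'(x) = sum_{n>=1} n a_n x^(n-1) and y''(x) = sum_{n>=2} n(n-1) a_n x^(n-2).
Substitute into P(x) y'' + Q(x) y' + R(x) y = 0 with P(x) = 1 - x^2, Q(x) = -3x, R(x) = 4, and match powers of x.
Initial conditions: a_0 = 2, a_1 = 0.
Setting the coefficient of each power of x to zero and solving order by order (substituting the coefficients already found):
  x^0: 2 a_2 + 4 a_0 = 0  ->  2 a_2 = -4 a_0 = -8  ->  a_2 = -4
  x^1: 6 a_3 + a_1 = 0  ->  6 a_3 = -a_1 = 0  ->  a_3 = 0
  x^2: 12 a_4 - 4 a_2 = 0  ->  12 a_4 = 4 a_2 = -16  ->  a_4 = -4/3
  x^3: 20 a_5 - 11 a_3 = 0  ->  20 a_5 = 11 a_3 = 0  ->  a_5 = 0
  x^4: 30 a_6 - 20 a_4 = 0  ->  30 a_6 = 20 a_4 = -80/3  ->  a_6 = -8/9
Truncated series: y(x) = 2 - 4 x^2 - (4/3) x^4 - (8/9) x^6 + O(x^7).

a_0 = 2; a_1 = 0; a_2 = -4; a_3 = 0; a_4 = -4/3; a_5 = 0; a_6 = -8/9


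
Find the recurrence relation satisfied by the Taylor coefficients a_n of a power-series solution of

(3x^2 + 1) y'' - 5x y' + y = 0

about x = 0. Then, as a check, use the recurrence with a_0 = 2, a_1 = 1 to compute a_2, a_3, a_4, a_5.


Substitute y = sum_n a_n x^n.
(1 + 3 x^2) y'' contributes (n+2)(n+1) a_{n+2} + 3 n(n-1) a_n at x^n.
-5 x y'(x) contributes -5 n a_n at x^n.
y(x) contributes 1 a_n at x^n.
Matching x^n: (n+2)(n+1) a_{n+2} + (3 n(n-1) - 5 n + 1) a_n = 0.
Thus a_{n+2} = (-3 n(n-1) + 5 n - 1) / ((n+1)(n+2)) * a_n.

Check with a_0 = 2, a_1 = 1 (apply the recurrence for n = 0, 1, 2, 3): a_0 = 2, a_1 = 1, a_2 = -1, a_3 = 2/3, a_4 = -1/4, a_5 = -2/15.

a_(n+2) = (-3 n(n-1) + 5 n - 1) / ((n+1)(n+2)) * a_n; check: a_0 = 2, a_1 = 1, a_2 = -1, a_3 = 2/3, a_4 = -1/4, a_5 = -2/15


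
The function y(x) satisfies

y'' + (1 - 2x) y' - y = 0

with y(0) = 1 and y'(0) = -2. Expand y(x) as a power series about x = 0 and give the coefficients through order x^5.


Ansatz: y(x) = sum_{n>=0} a_n x^n, so y'(x) = sum_{n>=1} n a_n x^(n-1) and y''(x) = sum_{n>=2} n(n-1) a_n x^(n-2).
Substitute into P(x) y'' + Q(x) y' + R(x) y = 0 with P(x) = 1, Q(x) = 1 - 2x, R(x) = -1, and match powers of x.
Initial conditions: a_0 = 1, a_1 = -2.
Setting the coefficient of each power of x to zero and solving order by order (substituting the coefficients already found):
  x^0: 2 a_2 + a_1 - a_0 = 0  ->  2 a_2 = -a_1 + a_0 = 3  ->  a_2 = 3/2
  x^1: 6 a_3 + 2 a_2 - 3 a_1 = 0  ->  6 a_3 = -2 a_2 + 3 a_1 = -9  ->  a_3 = -3/2
  x^2: 12 a_4 + 3 a_3 - 5 a_2 = 0  ->  12 a_4 = -3 a_3 + 5 a_2 = 12  ->  a_4 = 1
  x^3: 20 a_5 + 4 a_4 - 7 a_3 = 0  ->  20 a_5 = -4 a_4 + 7 a_3 = -29/2  ->  a_5 = -29/40
Truncated series: y(x) = 1 - 2 x + (3/2) x^2 - (3/2) x^3 + x^4 - (29/40) x^5 + O(x^6).

a_0 = 1; a_1 = -2; a_2 = 3/2; a_3 = -3/2; a_4 = 1; a_5 = -29/40


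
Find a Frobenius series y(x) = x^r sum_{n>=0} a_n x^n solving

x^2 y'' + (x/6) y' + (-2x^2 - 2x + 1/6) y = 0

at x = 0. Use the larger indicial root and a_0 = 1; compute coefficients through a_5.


Write in Frobenius form y'' + (p(x)/x) y' + (q(x)/x^2) y = 0:
  p(x) = 1/6,  q(x) = -2x^2 - 2x + 1/6.
Indicial equation: r(r-1) + (1/6) r + (1/6) = 0 -> roots r_1 = 1/2, r_2 = 1/3.
Take r = r_1 = 1/2. Let y(x) = x^r sum_{n>=0} a_n x^n with a_0 = 1.
Substitute y = x^r sum a_n x^n and match x^{r+n}. The recurrence is
  D(n) a_n - 2 a_{n-1} - 2 a_{n-2} = 0,  where D(n) = (r+n)(r+n-1) + (1/6)(r+n) + (1/6).
  a_n = [2 a_{n-1} + 2 a_{n-2}] / D(n).
Since the indicial polynomial factors as (r - r_1)(r - r_2), D(n) = (r_1 + n - r_1)(r_1 + n - r_2) = n(n + 1/6).
Evaluating step by step (a_0 = 1):
  n = 1: D(1) = 1(1 + 1/6) = 7/6; numerator = 2(1) = 2; a_1 = (2)/(7/6) = 12/7
  n = 2: D(2) = 2(2 + 1/6) = 13/3; numerator = 2(12/7) + 2(1) = 38/7; a_2 = (38/7)/(13/3) = 114/91
  n = 3: D(3) = 3(3 + 1/6) = 19/2; numerator = 2(114/91) + 2(12/7) = 540/91; a_3 = (540/91)/(19/2) = 1080/1729
  n = 4: D(4) = 4(4 + 1/6) = 50/3; numerator = 2(1080/1729) + 2(114/91) = 6492/1729; a_4 = (6492/1729)/(50/3) = 9738/43225
  n = 5: D(5) = 5(5 + 1/6) = 155/6; numerator = 2(9738/43225) + 2(1080/1729) = 5652/3325; a_5 = (5652/3325)/(155/6) = 33912/515375

r = 1/2; a_0 = 1; a_1 = 12/7; a_2 = 114/91; a_3 = 1080/1729; a_4 = 9738/43225; a_5 = 33912/515375


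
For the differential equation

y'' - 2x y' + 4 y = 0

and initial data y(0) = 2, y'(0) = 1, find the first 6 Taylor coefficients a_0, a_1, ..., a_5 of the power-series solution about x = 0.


Ansatz: y(x) = sum_{n>=0} a_n x^n, so y'(x) = sum_{n>=1} n a_n x^(n-1) and y''(x) = sum_{n>=2} n(n-1) a_n x^(n-2).
Substitute into P(x) y'' + Q(x) y' + R(x) y = 0 with P(x) = 1, Q(x) = -2x, R(x) = 4, and match powers of x.
Initial conditions: a_0 = 2, a_1 = 1.
Setting the coefficient of each power of x to zero and solving order by order (substituting the coefficients already found):
  x^0: 2 a_2 + 4 a_0 = 0  ->  2 a_2 = -4 a_0 = -8  ->  a_2 = -4
  x^1: 6 a_3 + 2 a_1 = 0  ->  6 a_3 = -2 a_1 = -2  ->  a_3 = -1/3
  x^2: 12 a_4 = 0  ->  a_4 = 0
  x^3: 20 a_5 - 2 a_3 = 0  ->  20 a_5 = 2 a_3 = -2/3  ->  a_5 = -1/30
Truncated series: y(x) = 2 + x - 4 x^2 - (1/3) x^3 - (1/30) x^5 + O(x^6).

a_0 = 2; a_1 = 1; a_2 = -4; a_3 = -1/3; a_4 = 0; a_5 = -1/30


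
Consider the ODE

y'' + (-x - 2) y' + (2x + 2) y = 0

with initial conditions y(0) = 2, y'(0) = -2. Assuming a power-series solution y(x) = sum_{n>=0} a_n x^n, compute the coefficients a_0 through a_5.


Ansatz: y(x) = sum_{n>=0} a_n x^n, so y'(x) = sum_{n>=1} n a_n x^(n-1) and y''(x) = sum_{n>=2} n(n-1) a_n x^(n-2).
Substitute into P(x) y'' + Q(x) y' + R(x) y = 0 with P(x) = 1, Q(x) = -x - 2, R(x) = 2x + 2, and match powers of x.
Initial conditions: a_0 = 2, a_1 = -2.
Setting the coefficient of each power of x to zero and solving order by order (substituting the coefficients already found):
  x^0: 2 a_2 - 2 a_1 + 2 a_0 = 0  ->  2 a_2 = 2 a_1 - 2 a_0 = -8  ->  a_2 = -4
  x^1: 6 a_3 - 4 a_2 + a_1 + 2 a_0 = 0  ->  6 a_3 = 4 a_2 - a_1 - 2 a_0 = -18  ->  a_3 = -3
  x^2: 12 a_4 - 6 a_3 + 2 a_1 = 0  ->  12 a_4 = 6 a_3 - 2 a_1 = -14  ->  a_4 = -7/6
  x^3: 20 a_5 - 8 a_4 - a_3 + 2 a_2 = 0  ->  20 a_5 = 8 a_4 + a_3 - 2 a_2 = -13/3  ->  a_5 = -13/60
Truncated series: y(x) = 2 - 2 x - 4 x^2 - 3 x^3 - (7/6) x^4 - (13/60) x^5 + O(x^6).

a_0 = 2; a_1 = -2; a_2 = -4; a_3 = -3; a_4 = -7/6; a_5 = -13/60


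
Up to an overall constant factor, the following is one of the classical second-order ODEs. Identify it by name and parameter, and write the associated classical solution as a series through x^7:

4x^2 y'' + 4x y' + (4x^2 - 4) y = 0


All three coefficients share the factor 4; dividing through by 4 gives  x^2 y'' + x y' + (x^2 - 1) y = 0.
This matches the Bessel equation x^2 y'' + x y' + (x^2 - nu^2) y = 0 with nu^2 = 1, so nu = 1; the solution bounded at x = 0 is J_1(x).
Frobenius at x = 0: indicial roots ±nu; for r = nu the recurrence k(k + 2nu) c_k = -c_{k-2} gives the standard series J_nu(x) = sum_{k>=0} (-1)^k / (k! (k+nu)!) (x/2)^(2k+nu). Evaluate the first 4 terms:
  k = 0: (-1)^0 / (0! * 1! * 2^1) x^1 = 1/(1*1*2) x^1 = (1/2) x^1
  k = 1: (-1)^1 / (1! * 2! * 2^3) x^3 = -1/(1*2*8) x^3 = (-1/16) x^3
  k = 2: (-1)^2 / (2! * 3! * 2^5) x^5 = 1/(2*6*32) x^5 = (1/384) x^5
  k = 3: (-1)^3 / (3! * 4! * 2^7) x^7 = -1/(6*24*128) x^7 = (-1/18432) x^7
Hence J_1(x) = -x^7/18432 + x^5/384 - x^3/16 + x/2 + ....

J_1(x); series = -x^7/18432 + x^5/384 - x^3/16 + x/2


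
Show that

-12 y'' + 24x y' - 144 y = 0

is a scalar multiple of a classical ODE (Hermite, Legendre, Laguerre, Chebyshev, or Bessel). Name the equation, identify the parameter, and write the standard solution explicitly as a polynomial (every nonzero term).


All three coefficients share the factor -12; dividing through by -12 gives  y'' - 2x y' + 12 y = 0.
This matches the Hermite equation y'' - 2x y' + 2n y = 0 with 2n = 12, so n = 6; the polynomial solution is H_6(x).
With y = sum_k a_k x^k, matching x^k gives (k+2)(k+1) a_{k+2} = 2(k - n) a_k = 2(k - 6) a_k. The right side vanishes at k = 6, so the series with the parity of 6 terminates at degree 6.
Standard normalization: leading coefficient of H_n is 2^n, so a_6 = 2^6 = 64. Work downward with a_k = (k+1)(k+2) a_{k+2} / (2(k - n)):
  a_4 = (5)(6)(64) / (2(4 - 6)) = 1920/(-4) = -480
  a_2 = (3)(4)(-480) / (2(2 - 6)) = -5760/(-8) = 720
  a_0 = (1)(2)(720) / (2(0 - 6)) = 1440/(-12) = -120
Hence H_6(x) = 64 x^6 - 480 x^4 + 720 x^2 - 120.

H_6(x); series = 64 x^6 - 480 x^4 + 720 x^2 - 120


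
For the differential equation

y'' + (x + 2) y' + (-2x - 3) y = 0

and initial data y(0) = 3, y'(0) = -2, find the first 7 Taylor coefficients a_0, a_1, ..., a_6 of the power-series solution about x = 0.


Ansatz: y(x) = sum_{n>=0} a_n x^n, so y'(x) = sum_{n>=1} n a_n x^(n-1) and y''(x) = sum_{n>=2} n(n-1) a_n x^(n-2).
Substitute into P(x) y'' + Q(x) y' + R(x) y = 0 with P(x) = 1, Q(x) = x + 2, R(x) = -2x - 3, and match powers of x.
Initial conditions: a_0 = 3, a_1 = -2.
Setting the coefficient of each power of x to zero and solving order by order (substituting the coefficients already found):
  x^0: 2 a_2 + 2 a_1 - 3 a_0 = 0  ->  2 a_2 = -2 a_1 + 3 a_0 = 13  ->  a_2 = 13/2
  x^1: 6 a_3 + 4 a_2 - 2 a_1 - 2 a_0 = 0  ->  6 a_3 = -4 a_2 + 2 a_1 + 2 a_0 = -24  ->  a_3 = -4
  x^2: 12 a_4 + 6 a_3 - a_2 - 2 a_1 = 0  ->  12 a_4 = -6 a_3 + a_2 + 2 a_1 = 53/2  ->  a_4 = 53/24
  x^3: 20 a_5 + 8 a_4 - 2 a_2 = 0  ->  20 a_5 = -8 a_4 + 2 a_2 = -14/3  ->  a_5 = -7/30
  x^4: 30 a_6 + 10 a_5 + a_4 - 2 a_3 = 0  ->  30 a_6 = -10 a_5 - a_4 + 2 a_3 = -63/8  ->  a_6 = -21/80
Truncated series: y(x) = 3 - 2 x + (13/2) x^2 - 4 x^3 + (53/24) x^4 - (7/30) x^5 - (21/80) x^6 + O(x^7).

a_0 = 3; a_1 = -2; a_2 = 13/2; a_3 = -4; a_4 = 53/24; a_5 = -7/30; a_6 = -21/80


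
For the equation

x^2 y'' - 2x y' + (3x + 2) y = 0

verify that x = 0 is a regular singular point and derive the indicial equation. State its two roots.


Divide by x^2 to reach normal form y'' + P_1(x) y' + P_2(x) y = 0 with P_1(x) = -2/x and P_2(x) = 3/x + 2/x^2.
x = 0 is a singular point because the y'-coefficient -2/x has a pole at x = 0 and the y-coefficient 3/x + 2/x^2 has a pole at x = 0.
It is a regular singular point because x P_1(x) = p(x) = -2 and x^2 P_2(x) = q(x) = 3x + 2 are polynomials, hence analytic at x = 0.
p(0) = -2,  q(0) = 2.
Indicial equation: r(r-1) + p(0) r + q(0) = 0, i.e. r^2 + (p(0) - 1) r + q(0) = 0, i.e. r^2 - 3 r + 2 = 0.
Discriminant: (-3)^2 - 4(2) = 1, so r = (3 ± 1)/2.
Solving: r_1 = 2, r_2 = 1.

indicial: r^2 - 3 r + 2 = 0; roots r_1 = 2, r_2 = 1


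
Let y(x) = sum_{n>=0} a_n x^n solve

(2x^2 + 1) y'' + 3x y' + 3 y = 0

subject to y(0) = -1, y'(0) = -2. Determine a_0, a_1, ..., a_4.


Ansatz: y(x) = sum_{n>=0} a_n x^n, so y'(x) = sum_{n>=1} n a_n x^(n-1) and y''(x) = sum_{n>=2} n(n-1) a_n x^(n-2).
Substitute into P(x) y'' + Q(x) y' + R(x) y = 0 with P(x) = 2x^2 + 1, Q(x) = 3x, R(x) = 3, and match powers of x.
Initial conditions: a_0 = -1, a_1 = -2.
Setting the coefficient of each power of x to zero and solving order by order (substituting the coefficients already found):
  x^0: 2 a_2 + 3 a_0 = 0  ->  2 a_2 = -3 a_0 = 3  ->  a_2 = 3/2
  x^1: 6 a_3 + 6 a_1 = 0  ->  6 a_3 = -6 a_1 = 12  ->  a_3 = 2
  x^2: 12 a_4 + 13 a_2 = 0  ->  12 a_4 = -13 a_2 = -39/2  ->  a_4 = -13/8
Truncated series: y(x) = -1 - 2 x + (3/2) x^2 + 2 x^3 - (13/8) x^4 + O(x^5).

a_0 = -1; a_1 = -2; a_2 = 3/2; a_3 = 2; a_4 = -13/8


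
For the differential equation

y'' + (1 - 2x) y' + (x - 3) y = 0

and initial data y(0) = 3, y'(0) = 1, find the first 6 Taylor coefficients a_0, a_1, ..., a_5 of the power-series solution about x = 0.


Ansatz: y(x) = sum_{n>=0} a_n x^n, so y'(x) = sum_{n>=1} n a_n x^(n-1) and y''(x) = sum_{n>=2} n(n-1) a_n x^(n-2).
Substitute into P(x) y'' + Q(x) y' + R(x) y = 0 with P(x) = 1, Q(x) = 1 - 2x, R(x) = x - 3, and match powers of x.
Initial conditions: a_0 = 3, a_1 = 1.
Setting the coefficient of each power of x to zero and solving order by order (substituting the coefficients already found):
  x^0: 2 a_2 + a_1 - 3 a_0 = 0  ->  2 a_2 = -a_1 + 3 a_0 = 8  ->  a_2 = 4
  x^1: 6 a_3 + 2 a_2 - 5 a_1 + a_0 = 0  ->  6 a_3 = -2 a_2 + 5 a_1 - a_0 = -6  ->  a_3 = -1
  x^2: 12 a_4 + 3 a_3 - 7 a_2 + a_1 = 0  ->  12 a_4 = -3 a_3 + 7 a_2 - a_1 = 30  ->  a_4 = 5/2
  x^3: 20 a_5 + 4 a_4 - 9 a_3 + a_2 = 0  ->  20 a_5 = -4 a_4 + 9 a_3 - a_2 = -23  ->  a_5 = -23/20
Truncated series: y(x) = 3 + x + 4 x^2 - x^3 + (5/2) x^4 - (23/20) x^5 + O(x^6).

a_0 = 3; a_1 = 1; a_2 = 4; a_3 = -1; a_4 = 5/2; a_5 = -23/20


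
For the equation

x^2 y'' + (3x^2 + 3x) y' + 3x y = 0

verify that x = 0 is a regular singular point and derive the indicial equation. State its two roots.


Divide by x^2 to reach normal form y'' + P_1(x) y' + P_2(x) y = 0 with P_1(x) = 3 + 3/x and P_2(x) = 3/x.
x = 0 is a singular point because the y'-coefficient 3 + 3/x has a pole at x = 0 and the y-coefficient 3/x has a pole at x = 0.
It is a regular singular point because x P_1(x) = p(x) = 3x + 3 and x^2 P_2(x) = q(x) = 3x are polynomials, hence analytic at x = 0.
p(0) = 3,  q(0) = 0.
Indicial equation: r(r-1) + p(0) r + q(0) = 0, i.e. r^2 + (p(0) - 1) r + q(0) = 0, i.e. r^2 + 2 r = 0.
Discriminant: (2)^2 - 4(0) = 4, so r = (-2 ± 2)/2.
Solving: r_1 = 0, r_2 = -2.

indicial: r^2 + 2 r = 0; roots r_1 = 0, r_2 = -2


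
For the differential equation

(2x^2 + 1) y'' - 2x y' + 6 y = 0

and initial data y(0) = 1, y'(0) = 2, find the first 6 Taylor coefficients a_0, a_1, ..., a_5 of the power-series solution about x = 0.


Ansatz: y(x) = sum_{n>=0} a_n x^n, so y'(x) = sum_{n>=1} n a_n x^(n-1) and y''(x) = sum_{n>=2} n(n-1) a_n x^(n-2).
Substitute into P(x) y'' + Q(x) y' + R(x) y = 0 with P(x) = 2x^2 + 1, Q(x) = -2x, R(x) = 6, and match powers of x.
Initial conditions: a_0 = 1, a_1 = 2.
Setting the coefficient of each power of x to zero and solving order by order (substituting the coefficients already found):
  x^0: 2 a_2 + 6 a_0 = 0  ->  2 a_2 = -6 a_0 = -6  ->  a_2 = -3
  x^1: 6 a_3 + 4 a_1 = 0  ->  6 a_3 = -4 a_1 = -8  ->  a_3 = -4/3
  x^2: 12 a_4 + 6 a_2 = 0  ->  12 a_4 = -6 a_2 = 18  ->  a_4 = 3/2
  x^3: 20 a_5 + 12 a_3 = 0  ->  20 a_5 = -12 a_3 = 16  ->  a_5 = 4/5
Truncated series: y(x) = 1 + 2 x - 3 x^2 - (4/3) x^3 + (3/2) x^4 + (4/5) x^5 + O(x^6).

a_0 = 1; a_1 = 2; a_2 = -3; a_3 = -4/3; a_4 = 3/2; a_5 = 4/5


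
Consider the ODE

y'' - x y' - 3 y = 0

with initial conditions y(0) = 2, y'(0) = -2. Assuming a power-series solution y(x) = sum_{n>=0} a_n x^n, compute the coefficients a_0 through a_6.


Ansatz: y(x) = sum_{n>=0} a_n x^n, so y'(x) = sum_{n>=1} n a_n x^(n-1) and y''(x) = sum_{n>=2} n(n-1) a_n x^(n-2).
Substitute into P(x) y'' + Q(x) y' + R(x) y = 0 with P(x) = 1, Q(x) = -x, R(x) = -3, and match powers of x.
Initial conditions: a_0 = 2, a_1 = -2.
Setting the coefficient of each power of x to zero and solving order by order (substituting the coefficients already found):
  x^0: 2 a_2 - 3 a_0 = 0  ->  2 a_2 = 3 a_0 = 6  ->  a_2 = 3
  x^1: 6 a_3 - 4 a_1 = 0  ->  6 a_3 = 4 a_1 = -8  ->  a_3 = -4/3
  x^2: 12 a_4 - 5 a_2 = 0  ->  12 a_4 = 5 a_2 = 15  ->  a_4 = 5/4
  x^3: 20 a_5 - 6 a_3 = 0  ->  20 a_5 = 6 a_3 = -8  ->  a_5 = -2/5
  x^4: 30 a_6 - 7 a_4 = 0  ->  30 a_6 = 7 a_4 = 35/4  ->  a_6 = 7/24
Truncated series: y(x) = 2 - 2 x + 3 x^2 - (4/3) x^3 + (5/4) x^4 - (2/5) x^5 + (7/24) x^6 + O(x^7).

a_0 = 2; a_1 = -2; a_2 = 3; a_3 = -4/3; a_4 = 5/4; a_5 = -2/5; a_6 = 7/24


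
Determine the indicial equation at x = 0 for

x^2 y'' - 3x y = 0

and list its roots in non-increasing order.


Divide by x^2 to reach normal form y'' + P_1(x) y' + P_2(x) y = 0 with P_1(x) = 0 and P_2(x) = -3/x.
x = 0 is a singular point because the y-coefficient -3/x has a pole at x = 0.
It is a regular singular point because x P_1(x) = p(x) = 0 and x^2 P_2(x) = q(x) = -3x are polynomials, hence analytic at x = 0.
p(0) = 0,  q(0) = 0.
Indicial equation: r(r-1) + p(0) r + q(0) = 0, i.e. r^2 + (p(0) - 1) r + q(0) = 0, i.e. r^2 - 1 r = 0.
Discriminant: (-1)^2 - 4(0) = 1, so r = (1 ± 1)/2.
Solving: r_1 = 1, r_2 = 0.

indicial: r^2 - 1 r = 0; roots r_1 = 1, r_2 = 0


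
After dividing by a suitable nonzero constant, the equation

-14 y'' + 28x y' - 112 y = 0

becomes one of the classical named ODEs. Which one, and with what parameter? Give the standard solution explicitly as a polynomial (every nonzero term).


All three coefficients share the factor -14; dividing through by -14 gives  y'' - 2x y' + 8 y = 0.
This matches the Hermite equation y'' - 2x y' + 2n y = 0 with 2n = 8, so n = 4; the polynomial solution is H_4(x).
With y = sum_k a_k x^k, matching x^k gives (k+2)(k+1) a_{k+2} = 2(k - n) a_k = 2(k - 4) a_k. The right side vanishes at k = 4, so the series with the parity of 4 terminates at degree 4.
Standard normalization: leading coefficient of H_n is 2^n, so a_4 = 2^4 = 16. Work downward with a_k = (k+1)(k+2) a_{k+2} / (2(k - n)):
  a_2 = (3)(4)(16) / (2(2 - 4)) = 192/(-4) = -48
  a_0 = (1)(2)(-48) / (2(0 - 4)) = -96/(-8) = 12
Hence H_4(x) = 16 x^4 - 48 x^2 + 12.

H_4(x); series = 16 x^4 - 48 x^2 + 12


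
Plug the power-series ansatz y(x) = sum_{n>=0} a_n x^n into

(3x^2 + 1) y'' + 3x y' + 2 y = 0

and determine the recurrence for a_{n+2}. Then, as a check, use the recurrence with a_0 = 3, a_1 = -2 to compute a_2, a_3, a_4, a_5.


Substitute y = sum_n a_n x^n.
(1 + 3 x^2) y'' contributes (n+2)(n+1) a_{n+2} + 3 n(n-1) a_n at x^n.
3 x y'(x) contributes 3 n a_n at x^n.
2 y(x) contributes 2 a_n at x^n.
Matching x^n: (n+2)(n+1) a_{n+2} + (3 n(n-1) + 3 n + 2) a_n = 0.
Thus a_{n+2} = (-3 n(n-1) - 3 n - 2) / ((n+1)(n+2)) * a_n.

Check with a_0 = 3, a_1 = -2 (apply the recurrence for n = 0, 1, 2, 3): a_0 = 3, a_1 = -2, a_2 = -3, a_3 = 5/3, a_4 = 7/2, a_5 = -29/12.

a_(n+2) = (-3 n(n-1) - 3 n - 2) / ((n+1)(n+2)) * a_n; check: a_0 = 3, a_1 = -2, a_2 = -3, a_3 = 5/3, a_4 = 7/2, a_5 = -29/12


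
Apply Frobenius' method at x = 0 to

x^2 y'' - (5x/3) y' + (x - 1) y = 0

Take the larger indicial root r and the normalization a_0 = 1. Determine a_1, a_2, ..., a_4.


Write in Frobenius form y'' + (p(x)/x) y' + (q(x)/x^2) y = 0:
  p(x) = -5/3,  q(x) = x - 1.
Indicial equation: r(r-1) + (-5/3) r + (-1) = 0 -> roots r_1 = 3, r_2 = -1/3.
Take r = r_1 = 3. Let y(x) = x^r sum_{n>=0} a_n x^n with a_0 = 1.
Substitute y = x^r sum a_n x^n and match x^{r+n}. The recurrence is
  D(n) a_n + 1 a_{n-1} = 0,  where D(n) = (r+n)(r+n-1) + (-5/3)(r+n) + (-1).
  a_n = -1 / D(n) * a_{n-1}.
Since the indicial polynomial factors as (r - r_1)(r - r_2), D(n) = (r_1 + n - r_1)(r_1 + n - r_2) = n(n + 10/3).
Evaluating step by step (a_0 = 1):
  n = 1: D(1) = 1(1 + 10/3) = 13/3; numerator = -1(1) = -1; a_1 = (-1)/(13/3) = -3/13
  n = 2: D(2) = 2(2 + 10/3) = 32/3; numerator = -1(-3/13) = 3/13; a_2 = (3/13)/(32/3) = 9/416
  n = 3: D(3) = 3(3 + 10/3) = 19; numerator = -1(9/416) = -9/416; a_3 = (-9/416)/(19) = -9/7904
  n = 4: D(4) = 4(4 + 10/3) = 88/3; numerator = -1(-9/7904) = 9/7904; a_4 = (9/7904)/(88/3) = 27/695552

r = 3; a_0 = 1; a_1 = -3/13; a_2 = 9/416; a_3 = -9/7904; a_4 = 27/695552


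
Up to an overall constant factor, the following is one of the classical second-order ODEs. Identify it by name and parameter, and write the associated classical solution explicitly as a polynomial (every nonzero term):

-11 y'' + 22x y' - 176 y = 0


All three coefficients share the factor -11; dividing through by -11 gives  y'' - 2x y' + 16 y = 0.
This matches the Hermite equation y'' - 2x y' + 2n y = 0 with 2n = 16, so n = 8; the polynomial solution is H_8(x).
With y = sum_k a_k x^k, matching x^k gives (k+2)(k+1) a_{k+2} = 2(k - n) a_k = 2(k - 8) a_k. The right side vanishes at k = 8, so the series with the parity of 8 terminates at degree 8.
Standard normalization: leading coefficient of H_n is 2^n, so a_8 = 2^8 = 256. Work downward with a_k = (k+1)(k+2) a_{k+2} / (2(k - n)):
  a_6 = (7)(8)(256) / (2(6 - 8)) = 14336/(-4) = -3584
  a_4 = (5)(6)(-3584) / (2(4 - 8)) = -107520/(-8) = 13440
  a_2 = (3)(4)(13440) / (2(2 - 8)) = 161280/(-12) = -13440
  a_0 = (1)(2)(-13440) / (2(0 - 8)) = -26880/(-16) = 1680
Hence H_8(x) = 256 x^8 - 3584 x^6 + 13440 x^4 - 13440 x^2 + 1680.

H_8(x); series = 256 x^8 - 3584 x^6 + 13440 x^4 - 13440 x^2 + 1680


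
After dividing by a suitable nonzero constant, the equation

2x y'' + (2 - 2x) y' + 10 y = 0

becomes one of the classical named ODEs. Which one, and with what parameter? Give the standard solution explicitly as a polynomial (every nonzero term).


All three coefficients share the factor 2; dividing through by 2 gives  x y'' + (1 - x) y' + 5 y = 0.
This matches the Laguerre equation x y'' + (1 - x) y' + n y = 0 with n = 5; the polynomial solution is L_5(x).
With y = sum_k a_k x^k, matching x^k gives (k+1)k a_{k+1} + (k+1) a_{k+1} - k a_k + n a_k = 0, i.e. (k+1)^2 a_{k+1} = (k - n) a_k = (k - 5) a_k. The right side vanishes at k = 5, so the series terminates at degree 5.
Standard normalization L_n(0) = 1 gives a_0 = 1. Work upward with a_{k+1} = (k - 5) a_k / (k+1)^2:
  a_1 = (0 - 5)(1) / 1^2 = -5/1 = -5
  a_2 = (1 - 5)(-5) / 2^2 = 20/4 = 5
  a_3 = (2 - 5)(5) / 3^2 = -15/9 = -5/3
  a_4 = (3 - 5)(-5/3) / 4^2 = (10/3)/16 = 5/24
  a_5 = (4 - 5)(5/24) / 5^2 = (-5/24)/25 = -1/120
Hence L_5(x) = -x^5/120 + 5 x^4/24 - 5 x^3/3 + 5 x^2 - 5 x + 1.

L_5(x); series = -x^5/120 + 5 x^4/24 - 5 x^3/3 + 5 x^2 - 5 x + 1
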